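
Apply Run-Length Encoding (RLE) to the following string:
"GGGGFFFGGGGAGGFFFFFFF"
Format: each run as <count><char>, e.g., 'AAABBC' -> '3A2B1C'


Scanning runs left to right:
  i=0: run of 'G' x 4 -> '4G'
  i=4: run of 'F' x 3 -> '3F'
  i=7: run of 'G' x 4 -> '4G'
  i=11: run of 'A' x 1 -> '1A'
  i=12: run of 'G' x 2 -> '2G'
  i=14: run of 'F' x 7 -> '7F'

RLE = 4G3F4G1A2G7F


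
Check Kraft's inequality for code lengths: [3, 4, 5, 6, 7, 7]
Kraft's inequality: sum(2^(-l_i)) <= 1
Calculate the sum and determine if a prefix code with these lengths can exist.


Sum = 2^(-3) + 2^(-4) + 2^(-5) + 2^(-6) + 2^(-7) + 2^(-7)
    = 0.125 + 0.0625 + 0.03125 + 0.015625 + 0.0078125 + 0.0078125
    = 32/128 = 0.25
Since 0.25 <= 1, Kraft's inequality IS satisfied.
A prefix code with these lengths CAN exist.

Kraft sum = 0.25. Satisfied.


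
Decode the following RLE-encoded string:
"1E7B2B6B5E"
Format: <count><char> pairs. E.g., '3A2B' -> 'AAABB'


Expanding each <count><char> pair:
  1E -> 'E'
  7B -> 'BBBBBBB'
  2B -> 'BB'
  6B -> 'BBBBBB'
  5E -> 'EEEEE'

Decoded = EBBBBBBBBBBBBBBBEEEEE


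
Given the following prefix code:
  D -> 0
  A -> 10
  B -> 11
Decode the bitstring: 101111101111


Decoding step by step:
Bits 10 -> A
Bits 11 -> B
Bits 11 -> B
Bits 10 -> A
Bits 11 -> B
Bits 11 -> B


Decoded message: ABBABB


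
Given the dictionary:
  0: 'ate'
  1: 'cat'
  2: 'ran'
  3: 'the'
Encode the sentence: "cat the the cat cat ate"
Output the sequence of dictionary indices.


Look up each word in the dictionary:
  'cat' -> 1
  'the' -> 3
  'the' -> 3
  'cat' -> 1
  'cat' -> 1
  'ate' -> 0

Encoded: [1, 3, 3, 1, 1, 0]


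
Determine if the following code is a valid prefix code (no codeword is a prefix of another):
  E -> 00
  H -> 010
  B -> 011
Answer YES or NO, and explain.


Checking each pair (does one codeword prefix another?):
  E='00' vs H='010': no prefix
  E='00' vs B='011': no prefix
  H='010' vs E='00': no prefix
  H='010' vs B='011': no prefix
  B='011' vs E='00': no prefix
  B='011' vs H='010': no prefix
No violation found over all pairs.

YES -- this is a valid prefix code. No codeword is a prefix of any other codeword.


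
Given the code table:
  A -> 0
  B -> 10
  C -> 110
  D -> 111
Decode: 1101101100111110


Decoding:
110 -> C
110 -> C
110 -> C
0 -> A
111 -> D
110 -> C


Result: CCCADC


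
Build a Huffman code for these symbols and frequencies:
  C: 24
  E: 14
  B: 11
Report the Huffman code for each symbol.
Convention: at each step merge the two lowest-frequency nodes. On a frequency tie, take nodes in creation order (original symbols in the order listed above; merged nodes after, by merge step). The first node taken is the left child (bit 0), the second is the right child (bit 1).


Huffman tree construction:
Step 1: Merge B(11) + E(14) = 25
Step 2: Merge C(24) + (B+E)(25) = 49
Read each symbol's code off the tree from the root (left child = 0, right child = 1).

Codes:
  C: 0 (length 1)
  E: 11 (length 2)
  B: 10 (length 2)
Average code length: 74/49 = 1.5102 bits/symbol


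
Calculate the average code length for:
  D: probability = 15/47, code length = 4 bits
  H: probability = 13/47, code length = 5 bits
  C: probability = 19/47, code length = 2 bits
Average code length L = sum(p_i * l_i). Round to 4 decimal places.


Weighted contributions p_i * l_i:
  D: (15/47) * 4 = 60/47
  H: (13/47) * 5 = 65/47
  C: (19/47) * 2 = 38/47
Sum = (60 + 65 + 38)/47 = 163/47

L = 163/47 = 3.4681 bits/symbol


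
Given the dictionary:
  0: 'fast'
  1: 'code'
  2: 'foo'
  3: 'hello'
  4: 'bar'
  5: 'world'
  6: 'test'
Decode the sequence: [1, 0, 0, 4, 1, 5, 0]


Look up each index in the dictionary:
  1 -> 'code'
  0 -> 'fast'
  0 -> 'fast'
  4 -> 'bar'
  1 -> 'code'
  5 -> 'world'
  0 -> 'fast'

Decoded: "code fast fast bar code world fast"


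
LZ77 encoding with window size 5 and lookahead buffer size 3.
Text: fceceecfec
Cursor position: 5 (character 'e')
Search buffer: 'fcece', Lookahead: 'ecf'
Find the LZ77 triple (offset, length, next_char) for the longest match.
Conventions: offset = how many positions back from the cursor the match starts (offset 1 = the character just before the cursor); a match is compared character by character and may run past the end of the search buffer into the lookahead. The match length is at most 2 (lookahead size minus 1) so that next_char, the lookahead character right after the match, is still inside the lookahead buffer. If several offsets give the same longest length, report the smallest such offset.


Try each offset into the search buffer:
  offset=1 (pos 4, char 'e'): match length 1
  offset=2 (pos 3, char 'c'): match length 0
  offset=3 (pos 2, char 'e'): match length 2
  offset=4 (pos 1, char 'c'): match length 0
  offset=5 (pos 0, char 'f'): match length 0
Longest match has length 2 at offset 3.
next_char = character at position 5 + 2 = 7 -> 'f'

Best match: offset=3, length=2 (matching 'ec' starting at position 2)
LZ77 triple: (3, 2, 'f')


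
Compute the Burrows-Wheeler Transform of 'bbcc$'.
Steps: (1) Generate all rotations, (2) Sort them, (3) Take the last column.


Rotations (sorted):
  0: $bbcc -> last char: c
  1: bbcc$ -> last char: $
  2: bcc$b -> last char: b
  3: c$bbc -> last char: c
  4: cc$bb -> last char: b


BWT = c$bcb


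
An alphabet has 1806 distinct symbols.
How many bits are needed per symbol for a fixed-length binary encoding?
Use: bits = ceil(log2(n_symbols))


log2(1806) = 10.8186
Bracket: 2^10 = 1024 < 1806 <= 2^11 = 2048
So ceil(log2(1806)) = 11

bits = ceil(log2(1806)) = ceil(10.8186) = 11 bits


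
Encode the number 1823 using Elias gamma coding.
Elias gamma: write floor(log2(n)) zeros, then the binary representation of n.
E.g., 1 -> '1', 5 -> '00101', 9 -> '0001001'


num_bits = floor(log2(1823)) + 1 = 11
leading_zeros = num_bits - 1 = 10
binary(1823) = 11100011111

Elias gamma(1823) = '0000000000' + '11100011111' = 000000000011100011111 (21 bits)


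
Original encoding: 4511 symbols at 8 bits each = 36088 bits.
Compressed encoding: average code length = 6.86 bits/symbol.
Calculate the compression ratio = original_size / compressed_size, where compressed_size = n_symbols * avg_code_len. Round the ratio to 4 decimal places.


original_size = n_symbols * orig_bits = 4511 * 8 = 36088 bits
compressed_size = n_symbols * avg_code_len = 4511 * 6.86 = 30945.46 bits
ratio = original_size / compressed_size = 36088 / 30945.46 = 1.1662

Compression ratio = 1.1662


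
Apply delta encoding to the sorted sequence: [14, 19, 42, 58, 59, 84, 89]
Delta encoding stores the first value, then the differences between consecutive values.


First value: 14
Deltas:
  19 - 14 = 5
  42 - 19 = 23
  58 - 42 = 16
  59 - 58 = 1
  84 - 59 = 25
  89 - 84 = 5


Delta encoded: [14, 5, 23, 16, 1, 25, 5]


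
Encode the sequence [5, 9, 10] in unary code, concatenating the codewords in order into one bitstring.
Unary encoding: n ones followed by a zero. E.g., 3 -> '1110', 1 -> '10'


Encode each number as n ones followed by a terminating 0:
  5 -> 111110 (6 bits)
  9 -> 1111111110 (10 bits)
  10 -> 11111111110 (11 bits)
Total length = 6 + 10 + 11 = 27 bits.

Unary([5, 9, 10]) = 111110111111111011111111110 (27 bits)


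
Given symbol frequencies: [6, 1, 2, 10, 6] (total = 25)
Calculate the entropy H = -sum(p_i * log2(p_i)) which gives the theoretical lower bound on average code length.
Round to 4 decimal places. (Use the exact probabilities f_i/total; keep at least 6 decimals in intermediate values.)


Per-symbol terms -p_i * log2(p_i) with p_i = f_i/25:
  p = 6/25 = 0.240000: log2(p) = -2.058894, -p*log2(p) = 0.494134
  p = 1/25 = 0.040000: log2(p) = -4.643856, -p*log2(p) = 0.185754
  p = 2/25 = 0.080000: log2(p) = -3.643856, -p*log2(p) = 0.291508
  p = 10/25 = 0.400000: log2(p) = -1.321928, -p*log2(p) = 0.528771
  p = 6/25 = 0.240000: log2(p) = -2.058894, -p*log2(p) = 0.494134
H = 0.494134 + 0.185754 + 0.291508 + 0.528771 + 0.494134 = 1.994301

H = 1.9943 bits/symbol


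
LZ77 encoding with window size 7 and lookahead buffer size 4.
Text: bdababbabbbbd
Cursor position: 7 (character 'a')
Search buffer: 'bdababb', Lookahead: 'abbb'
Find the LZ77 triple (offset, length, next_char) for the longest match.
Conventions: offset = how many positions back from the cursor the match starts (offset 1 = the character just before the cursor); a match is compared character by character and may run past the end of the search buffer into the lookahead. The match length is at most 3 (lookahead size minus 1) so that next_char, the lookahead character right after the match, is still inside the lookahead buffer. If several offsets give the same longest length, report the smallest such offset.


Try each offset into the search buffer:
  offset=1 (pos 6, char 'b'): match length 0
  offset=2 (pos 5, char 'b'): match length 0
  offset=3 (pos 4, char 'a'): match length 3
  offset=4 (pos 3, char 'b'): match length 0
  offset=5 (pos 2, char 'a'): match length 2
  offset=6 (pos 1, char 'd'): match length 0
  offset=7 (pos 0, char 'b'): match length 0
Longest match has length 3 at offset 3.
next_char = character at position 7 + 3 = 10 -> 'b'

Best match: offset=3, length=3 (matching 'abb' starting at position 4)
LZ77 triple: (3, 3, 'b')


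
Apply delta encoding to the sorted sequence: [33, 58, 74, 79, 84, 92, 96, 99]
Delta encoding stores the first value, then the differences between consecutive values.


First value: 33
Deltas:
  58 - 33 = 25
  74 - 58 = 16
  79 - 74 = 5
  84 - 79 = 5
  92 - 84 = 8
  96 - 92 = 4
  99 - 96 = 3


Delta encoded: [33, 25, 16, 5, 5, 8, 4, 3]


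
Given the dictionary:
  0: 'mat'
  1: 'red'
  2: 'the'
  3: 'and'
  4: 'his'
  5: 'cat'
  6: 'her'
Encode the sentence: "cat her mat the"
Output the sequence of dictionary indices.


Look up each word in the dictionary:
  'cat' -> 5
  'her' -> 6
  'mat' -> 0
  'the' -> 2

Encoded: [5, 6, 0, 2]


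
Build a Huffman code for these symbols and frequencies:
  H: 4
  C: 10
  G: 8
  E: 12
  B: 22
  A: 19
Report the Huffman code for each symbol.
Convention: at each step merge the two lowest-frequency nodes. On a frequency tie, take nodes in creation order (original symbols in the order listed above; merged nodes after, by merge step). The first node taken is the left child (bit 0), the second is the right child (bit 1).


Huffman tree construction:
Step 1: Merge H(4) + G(8) = 12
Step 2: Merge C(10) + E(12) = 22
Step 3: Merge (H+G)(12) + A(19) = 31
Step 4: Merge B(22) + (C+E)(22) = 44
Step 5: Merge ((H+G)+A)(31) + (B+(C+E))(44) = 75
Read each symbol's code off the tree from the root (left child = 0, right child = 1).

Codes:
  H: 000 (length 3)
  C: 110 (length 3)
  G: 001 (length 3)
  E: 111 (length 3)
  B: 10 (length 2)
  A: 01 (length 2)
Average code length: 184/75 = 2.4533 bits/symbol


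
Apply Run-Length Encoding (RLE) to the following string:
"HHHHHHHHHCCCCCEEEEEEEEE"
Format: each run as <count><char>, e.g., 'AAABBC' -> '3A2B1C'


Scanning runs left to right:
  i=0: run of 'H' x 9 -> '9H'
  i=9: run of 'C' x 5 -> '5C'
  i=14: run of 'E' x 9 -> '9E'

RLE = 9H5C9E


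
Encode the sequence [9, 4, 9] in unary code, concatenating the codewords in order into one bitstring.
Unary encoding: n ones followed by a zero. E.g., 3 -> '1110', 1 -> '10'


Encode each number as n ones followed by a terminating 0:
  9 -> 1111111110 (10 bits)
  4 -> 11110 (5 bits)
  9 -> 1111111110 (10 bits)
Total length = 10 + 5 + 10 = 25 bits.

Unary([9, 4, 9]) = 1111111110111101111111110 (25 bits)


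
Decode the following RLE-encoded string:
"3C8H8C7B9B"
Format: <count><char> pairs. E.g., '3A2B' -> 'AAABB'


Expanding each <count><char> pair:
  3C -> 'CCC'
  8H -> 'HHHHHHHH'
  8C -> 'CCCCCCCC'
  7B -> 'BBBBBBB'
  9B -> 'BBBBBBBBB'

Decoded = CCCHHHHHHHHCCCCCCCCBBBBBBBBBBBBBBBB


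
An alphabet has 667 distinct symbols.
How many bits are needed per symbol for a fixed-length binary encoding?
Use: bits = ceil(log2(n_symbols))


log2(667) = 9.3815
Bracket: 2^9 = 512 < 667 <= 2^10 = 1024
So ceil(log2(667)) = 10

bits = ceil(log2(667)) = ceil(9.3815) = 10 bits


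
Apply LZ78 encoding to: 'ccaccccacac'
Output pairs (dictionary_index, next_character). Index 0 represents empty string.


LZ78 encoding steps:
Dictionary: {0: ''}
Step 1: w='' (idx 0), next='c' -> output (0, 'c'), add 'c' as idx 1
Step 2: w='c' (idx 1), next='a' -> output (1, 'a'), add 'ca' as idx 2
Step 3: w='c' (idx 1), next='c' -> output (1, 'c'), add 'cc' as idx 3
Step 4: w='cc' (idx 3), next='a' -> output (3, 'a'), add 'cca' as idx 4
Step 5: w='ca' (idx 2), next='c' -> output (2, 'c'), add 'cac' as idx 5


Encoded: [(0, 'c'), (1, 'a'), (1, 'c'), (3, 'a'), (2, 'c')]


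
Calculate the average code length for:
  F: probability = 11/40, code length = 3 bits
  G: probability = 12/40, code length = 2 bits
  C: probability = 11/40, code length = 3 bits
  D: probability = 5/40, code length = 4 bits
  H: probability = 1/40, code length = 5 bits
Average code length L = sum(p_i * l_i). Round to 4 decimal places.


Weighted contributions p_i * l_i:
  F: (11/40) * 3 = 33/40
  G: (12/40) * 2 = 24/40
  C: (11/40) * 3 = 33/40
  D: (5/40) * 4 = 20/40
  H: (1/40) * 5 = 5/40
Sum = (33 + 24 + 33 + 20 + 5)/40 = 115/40

L = 115/40 = 2.8750 bits/symbol


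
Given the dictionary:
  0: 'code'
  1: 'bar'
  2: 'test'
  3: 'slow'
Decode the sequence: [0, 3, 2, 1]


Look up each index in the dictionary:
  0 -> 'code'
  3 -> 'slow'
  2 -> 'test'
  1 -> 'bar'

Decoded: "code slow test bar"


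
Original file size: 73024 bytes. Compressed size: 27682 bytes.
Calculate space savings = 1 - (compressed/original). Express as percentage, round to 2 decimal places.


ratio = compressed/original = 27682/73024 = 0.379081
savings = 1 - ratio = 1 - 0.379081 = 0.620919
as a percentage: 0.620919 * 100 = 62.09%

Space savings = 1 - 27682/73024 = 62.09%


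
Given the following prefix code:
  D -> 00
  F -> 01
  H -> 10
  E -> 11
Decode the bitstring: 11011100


Decoding step by step:
Bits 11 -> E
Bits 01 -> F
Bits 11 -> E
Bits 00 -> D


Decoded message: EFED


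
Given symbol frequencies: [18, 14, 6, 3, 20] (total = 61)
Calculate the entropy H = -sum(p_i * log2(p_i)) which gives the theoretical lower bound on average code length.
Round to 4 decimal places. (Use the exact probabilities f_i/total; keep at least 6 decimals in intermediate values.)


Per-symbol terms -p_i * log2(p_i) with p_i = f_i/61:
  p = 18/61 = 0.295082: log2(p) = -1.760812, -p*log2(p) = 0.519584
  p = 14/61 = 0.229508: log2(p) = -2.123382, -p*log2(p) = 0.487334
  p = 6/61 = 0.098361: log2(p) = -3.345775, -p*log2(p) = 0.329093
  p = 3/61 = 0.049180: log2(p) = -4.345775, -p*log2(p) = 0.213727
  p = 20/61 = 0.327869: log2(p) = -1.608809, -p*log2(p) = 0.527478
H = 0.519584 + 0.487334 + 0.329093 + 0.213727 + 0.527478 = 2.077216

H = 2.0772 bits/symbol


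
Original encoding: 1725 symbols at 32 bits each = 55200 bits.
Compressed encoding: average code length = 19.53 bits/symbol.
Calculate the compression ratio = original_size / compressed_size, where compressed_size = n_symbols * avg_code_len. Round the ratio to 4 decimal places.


original_size = n_symbols * orig_bits = 1725 * 32 = 55200 bits
compressed_size = n_symbols * avg_code_len = 1725 * 19.53 = 33689.25 bits
ratio = original_size / compressed_size = 55200 / 33689.25 = 1.6385

Compression ratio = 1.6385


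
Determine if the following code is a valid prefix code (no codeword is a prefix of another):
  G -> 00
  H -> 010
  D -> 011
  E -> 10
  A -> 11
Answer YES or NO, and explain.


Checking each pair (does one codeword prefix another?):
  G='00' vs H='010': no prefix
  G='00' vs D='011': no prefix
  G='00' vs E='10': no prefix
  G='00' vs A='11': no prefix
  H='010' vs G='00': no prefix
  H='010' vs D='011': no prefix
  H='010' vs E='10': no prefix
  H='010' vs A='11': no prefix
  D='011' vs G='00': no prefix
  D='011' vs H='010': no prefix
  D='011' vs E='10': no prefix
  D='011' vs A='11': no prefix
  E='10' vs G='00': no prefix
  E='10' vs H='010': no prefix
  E='10' vs D='011': no prefix
  E='10' vs A='11': no prefix
  A='11' vs G='00': no prefix
  A='11' vs H='010': no prefix
  A='11' vs D='011': no prefix
  A='11' vs E='10': no prefix
No violation found over all pairs.

YES -- this is a valid prefix code. No codeword is a prefix of any other codeword.


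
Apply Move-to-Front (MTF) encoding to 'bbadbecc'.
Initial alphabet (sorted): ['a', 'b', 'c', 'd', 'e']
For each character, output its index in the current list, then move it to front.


MTF encoding:
'b': index 1 in ['a', 'b', 'c', 'd', 'e'] -> ['b', 'a', 'c', 'd', 'e']
'b': index 0 in ['b', 'a', 'c', 'd', 'e'] -> ['b', 'a', 'c', 'd', 'e']
'a': index 1 in ['b', 'a', 'c', 'd', 'e'] -> ['a', 'b', 'c', 'd', 'e']
'd': index 3 in ['a', 'b', 'c', 'd', 'e'] -> ['d', 'a', 'b', 'c', 'e']
'b': index 2 in ['d', 'a', 'b', 'c', 'e'] -> ['b', 'd', 'a', 'c', 'e']
'e': index 4 in ['b', 'd', 'a', 'c', 'e'] -> ['e', 'b', 'd', 'a', 'c']
'c': index 4 in ['e', 'b', 'd', 'a', 'c'] -> ['c', 'e', 'b', 'd', 'a']
'c': index 0 in ['c', 'e', 'b', 'd', 'a'] -> ['c', 'e', 'b', 'd', 'a']


Output: [1, 0, 1, 3, 2, 4, 4, 0]


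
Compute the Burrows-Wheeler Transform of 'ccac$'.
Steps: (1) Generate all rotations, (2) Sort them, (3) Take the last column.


Rotations (sorted):
  0: $ccac -> last char: c
  1: ac$cc -> last char: c
  2: c$cca -> last char: a
  3: cac$c -> last char: c
  4: ccac$ -> last char: $


BWT = ccac$


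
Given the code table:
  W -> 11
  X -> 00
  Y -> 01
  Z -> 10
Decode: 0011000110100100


Decoding:
00 -> X
11 -> W
00 -> X
01 -> Y
10 -> Z
10 -> Z
01 -> Y
00 -> X


Result: XWXYZZYX


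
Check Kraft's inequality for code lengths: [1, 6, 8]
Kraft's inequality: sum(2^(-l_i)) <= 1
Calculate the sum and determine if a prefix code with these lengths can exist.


Sum = 2^(-1) + 2^(-6) + 2^(-8)
    = 0.5 + 0.015625 + 0.00390625
    = 133/256 = 0.51953125
Since 0.51953125 <= 1, Kraft's inequality IS satisfied.
A prefix code with these lengths CAN exist.

Kraft sum = 0.51953125. Satisfied.


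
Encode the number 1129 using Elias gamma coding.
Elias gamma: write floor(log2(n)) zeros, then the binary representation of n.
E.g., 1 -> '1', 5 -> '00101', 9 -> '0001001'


num_bits = floor(log2(1129)) + 1 = 11
leading_zeros = num_bits - 1 = 10
binary(1129) = 10001101001

Elias gamma(1129) = '0000000000' + '10001101001' = 000000000010001101001 (21 bits)


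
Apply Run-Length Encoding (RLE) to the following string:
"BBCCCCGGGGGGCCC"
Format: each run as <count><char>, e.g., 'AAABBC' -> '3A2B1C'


Scanning runs left to right:
  i=0: run of 'B' x 2 -> '2B'
  i=2: run of 'C' x 4 -> '4C'
  i=6: run of 'G' x 6 -> '6G'
  i=12: run of 'C' x 3 -> '3C'

RLE = 2B4C6G3C


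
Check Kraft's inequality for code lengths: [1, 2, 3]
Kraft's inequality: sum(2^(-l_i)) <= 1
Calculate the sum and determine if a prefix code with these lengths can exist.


Sum = 2^(-1) + 2^(-2) + 2^(-3)
    = 0.5 + 0.25 + 0.125
    = 7/8 = 0.875
Since 0.875 <= 1, Kraft's inequality IS satisfied.
A prefix code with these lengths CAN exist.

Kraft sum = 0.875. Satisfied.


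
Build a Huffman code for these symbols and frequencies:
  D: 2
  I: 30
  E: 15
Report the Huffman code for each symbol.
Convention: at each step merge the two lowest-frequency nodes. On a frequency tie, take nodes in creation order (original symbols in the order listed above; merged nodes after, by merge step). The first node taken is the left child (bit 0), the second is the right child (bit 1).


Huffman tree construction:
Step 1: Merge D(2) + E(15) = 17
Step 2: Merge (D+E)(17) + I(30) = 47
Read each symbol's code off the tree from the root (left child = 0, right child = 1).

Codes:
  D: 00 (length 2)
  I: 1 (length 1)
  E: 01 (length 2)
Average code length: 64/47 = 1.3617 bits/symbol


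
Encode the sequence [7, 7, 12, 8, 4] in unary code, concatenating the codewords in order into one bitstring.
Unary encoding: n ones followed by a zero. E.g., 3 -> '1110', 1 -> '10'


Encode each number as n ones followed by a terminating 0:
  7 -> 11111110 (8 bits)
  7 -> 11111110 (8 bits)
  12 -> 1111111111110 (13 bits)
  8 -> 111111110 (9 bits)
  4 -> 11110 (5 bits)
Total length = 8 + 8 + 13 + 9 + 5 = 43 bits.

Unary([7, 7, 12, 8, 4]) = 1111111011111110111111111111011111111011110 (43 bits)


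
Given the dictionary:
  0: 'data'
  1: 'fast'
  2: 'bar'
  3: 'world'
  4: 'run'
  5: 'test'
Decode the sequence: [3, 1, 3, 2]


Look up each index in the dictionary:
  3 -> 'world'
  1 -> 'fast'
  3 -> 'world'
  2 -> 'bar'

Decoded: "world fast world bar"


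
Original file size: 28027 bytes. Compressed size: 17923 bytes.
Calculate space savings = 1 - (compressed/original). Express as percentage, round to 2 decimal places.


ratio = compressed/original = 17923/28027 = 0.63949
savings = 1 - ratio = 1 - 0.63949 = 0.36051
as a percentage: 0.36051 * 100 = 36.05%

Space savings = 1 - 17923/28027 = 36.05%


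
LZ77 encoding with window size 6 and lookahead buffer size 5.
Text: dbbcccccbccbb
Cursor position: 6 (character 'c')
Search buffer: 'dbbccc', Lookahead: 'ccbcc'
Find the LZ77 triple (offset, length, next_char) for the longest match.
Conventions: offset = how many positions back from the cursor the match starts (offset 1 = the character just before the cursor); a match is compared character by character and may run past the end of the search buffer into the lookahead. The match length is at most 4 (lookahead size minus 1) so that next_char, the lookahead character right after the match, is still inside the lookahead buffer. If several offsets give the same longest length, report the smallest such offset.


Try each offset into the search buffer:
  offset=1 (pos 5, char 'c'): match length 2
  offset=2 (pos 4, char 'c'): match length 2
  offset=3 (pos 3, char 'c'): match length 2
  offset=4 (pos 2, char 'b'): match length 0
  offset=5 (pos 1, char 'b'): match length 0
  offset=6 (pos 0, char 'd'): match length 0
Longest match has length 2, found at offsets 1, 2, 3; take the smallest, offset 1.
next_char = character at position 6 + 2 = 8 -> 'b'

Best match: offset=1, length=2 (matching 'cc' starting at position 5)
LZ77 triple: (1, 2, 'b')


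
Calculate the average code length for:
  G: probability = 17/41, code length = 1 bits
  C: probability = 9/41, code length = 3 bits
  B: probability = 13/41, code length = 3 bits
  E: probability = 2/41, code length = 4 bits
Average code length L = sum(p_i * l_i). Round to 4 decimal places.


Weighted contributions p_i * l_i:
  G: (17/41) * 1 = 17/41
  C: (9/41) * 3 = 27/41
  B: (13/41) * 3 = 39/41
  E: (2/41) * 4 = 8/41
Sum = (17 + 27 + 39 + 8)/41 = 91/41

L = 91/41 = 2.2195 bits/symbol


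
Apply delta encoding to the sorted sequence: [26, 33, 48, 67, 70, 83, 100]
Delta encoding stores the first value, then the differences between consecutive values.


First value: 26
Deltas:
  33 - 26 = 7
  48 - 33 = 15
  67 - 48 = 19
  70 - 67 = 3
  83 - 70 = 13
  100 - 83 = 17


Delta encoded: [26, 7, 15, 19, 3, 13, 17]


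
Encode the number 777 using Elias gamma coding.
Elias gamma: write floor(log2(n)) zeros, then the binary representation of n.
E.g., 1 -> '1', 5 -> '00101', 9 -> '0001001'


num_bits = floor(log2(777)) + 1 = 10
leading_zeros = num_bits - 1 = 9
binary(777) = 1100001001

Elias gamma(777) = '000000000' + '1100001001' = 0000000001100001001 (19 bits)


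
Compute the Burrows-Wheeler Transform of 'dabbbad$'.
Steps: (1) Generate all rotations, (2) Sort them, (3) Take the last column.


Rotations (sorted):
  0: $dabbbad -> last char: d
  1: abbbad$d -> last char: d
  2: ad$dabbb -> last char: b
  3: bad$dabb -> last char: b
  4: bbad$dab -> last char: b
  5: bbbad$da -> last char: a
  6: d$dabbba -> last char: a
  7: dabbbad$ -> last char: $


BWT = ddbbbaa$


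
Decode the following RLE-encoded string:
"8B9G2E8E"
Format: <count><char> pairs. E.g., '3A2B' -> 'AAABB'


Expanding each <count><char> pair:
  8B -> 'BBBBBBBB'
  9G -> 'GGGGGGGGG'
  2E -> 'EE'
  8E -> 'EEEEEEEE'

Decoded = BBBBBBBBGGGGGGGGGEEEEEEEEEE


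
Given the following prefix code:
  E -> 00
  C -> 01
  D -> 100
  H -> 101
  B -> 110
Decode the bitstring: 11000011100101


Decoding step by step:
Bits 110 -> B
Bits 00 -> E
Bits 01 -> C
Bits 110 -> B
Bits 01 -> C
Bits 01 -> C


Decoded message: BECBCC


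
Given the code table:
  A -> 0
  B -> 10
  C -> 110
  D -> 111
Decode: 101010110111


Decoding:
10 -> B
10 -> B
10 -> B
110 -> C
111 -> D


Result: BBBCD


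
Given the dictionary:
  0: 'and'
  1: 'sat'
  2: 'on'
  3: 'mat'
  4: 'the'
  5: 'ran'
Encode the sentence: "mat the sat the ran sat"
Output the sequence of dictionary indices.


Look up each word in the dictionary:
  'mat' -> 3
  'the' -> 4
  'sat' -> 1
  'the' -> 4
  'ran' -> 5
  'sat' -> 1

Encoded: [3, 4, 1, 4, 5, 1]


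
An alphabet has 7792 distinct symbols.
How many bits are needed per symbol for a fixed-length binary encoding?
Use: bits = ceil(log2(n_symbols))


log2(7792) = 12.9278
Bracket: 2^12 = 4096 < 7792 <= 2^13 = 8192
So ceil(log2(7792)) = 13

bits = ceil(log2(7792)) = ceil(12.9278) = 13 bits


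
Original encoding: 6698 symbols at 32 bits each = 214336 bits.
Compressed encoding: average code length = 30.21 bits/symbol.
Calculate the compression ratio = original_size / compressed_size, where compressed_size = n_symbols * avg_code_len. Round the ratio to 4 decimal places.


original_size = n_symbols * orig_bits = 6698 * 32 = 214336 bits
compressed_size = n_symbols * avg_code_len = 6698 * 30.21 = 202346.58 bits
ratio = original_size / compressed_size = 214336 / 202346.58 = 1.0593

Compression ratio = 1.0593


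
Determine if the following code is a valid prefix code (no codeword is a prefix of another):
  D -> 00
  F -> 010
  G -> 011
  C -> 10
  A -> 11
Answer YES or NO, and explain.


Checking each pair (does one codeword prefix another?):
  D='00' vs F='010': no prefix
  D='00' vs G='011': no prefix
  D='00' vs C='10': no prefix
  D='00' vs A='11': no prefix
  F='010' vs D='00': no prefix
  F='010' vs G='011': no prefix
  F='010' vs C='10': no prefix
  F='010' vs A='11': no prefix
  G='011' vs D='00': no prefix
  G='011' vs F='010': no prefix
  G='011' vs C='10': no prefix
  G='011' vs A='11': no prefix
  C='10' vs D='00': no prefix
  C='10' vs F='010': no prefix
  C='10' vs G='011': no prefix
  C='10' vs A='11': no prefix
  A='11' vs D='00': no prefix
  A='11' vs F='010': no prefix
  A='11' vs G='011': no prefix
  A='11' vs C='10': no prefix
No violation found over all pairs.

YES -- this is a valid prefix code. No codeword is a prefix of any other codeword.


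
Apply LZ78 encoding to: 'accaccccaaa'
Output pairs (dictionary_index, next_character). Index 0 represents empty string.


LZ78 encoding steps:
Dictionary: {0: ''}
Step 1: w='' (idx 0), next='a' -> output (0, 'a'), add 'a' as idx 1
Step 2: w='' (idx 0), next='c' -> output (0, 'c'), add 'c' as idx 2
Step 3: w='c' (idx 2), next='a' -> output (2, 'a'), add 'ca' as idx 3
Step 4: w='c' (idx 2), next='c' -> output (2, 'c'), add 'cc' as idx 4
Step 5: w='cc' (idx 4), next='a' -> output (4, 'a'), add 'cca' as idx 5
Step 6: w='a' (idx 1), next='a' -> output (1, 'a'), add 'aa' as idx 6


Encoded: [(0, 'a'), (0, 'c'), (2, 'a'), (2, 'c'), (4, 'a'), (1, 'a')]


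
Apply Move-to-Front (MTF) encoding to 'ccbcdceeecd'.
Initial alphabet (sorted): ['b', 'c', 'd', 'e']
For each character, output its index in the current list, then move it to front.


MTF encoding:
'c': index 1 in ['b', 'c', 'd', 'e'] -> ['c', 'b', 'd', 'e']
'c': index 0 in ['c', 'b', 'd', 'e'] -> ['c', 'b', 'd', 'e']
'b': index 1 in ['c', 'b', 'd', 'e'] -> ['b', 'c', 'd', 'e']
'c': index 1 in ['b', 'c', 'd', 'e'] -> ['c', 'b', 'd', 'e']
'd': index 2 in ['c', 'b', 'd', 'e'] -> ['d', 'c', 'b', 'e']
'c': index 1 in ['d', 'c', 'b', 'e'] -> ['c', 'd', 'b', 'e']
'e': index 3 in ['c', 'd', 'b', 'e'] -> ['e', 'c', 'd', 'b']
'e': index 0 in ['e', 'c', 'd', 'b'] -> ['e', 'c', 'd', 'b']
'e': index 0 in ['e', 'c', 'd', 'b'] -> ['e', 'c', 'd', 'b']
'c': index 1 in ['e', 'c', 'd', 'b'] -> ['c', 'e', 'd', 'b']
'd': index 2 in ['c', 'e', 'd', 'b'] -> ['d', 'c', 'e', 'b']


Output: [1, 0, 1, 1, 2, 1, 3, 0, 0, 1, 2]


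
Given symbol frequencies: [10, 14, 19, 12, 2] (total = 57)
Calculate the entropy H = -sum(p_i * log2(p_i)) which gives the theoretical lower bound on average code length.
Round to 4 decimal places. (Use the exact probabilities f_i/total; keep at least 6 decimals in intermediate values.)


Per-symbol terms -p_i * log2(p_i) with p_i = f_i/57:
  p = 10/57 = 0.175439: log2(p) = -2.510962, -p*log2(p) = 0.440520
  p = 14/57 = 0.245614: log2(p) = -2.025535, -p*log2(p) = 0.497500
  p = 19/57 = 0.333333: log2(p) = -1.584963, -p*log2(p) = 0.528321
  p = 12/57 = 0.210526: log2(p) = -2.247928, -p*log2(p) = 0.473248
  p = 2/57 = 0.035088: log2(p) = -4.832890, -p*log2(p) = 0.169575
H = 0.440520 + 0.497500 + 0.528321 + 0.473248 + 0.169575 = 2.109164

H = 2.1092 bits/symbol


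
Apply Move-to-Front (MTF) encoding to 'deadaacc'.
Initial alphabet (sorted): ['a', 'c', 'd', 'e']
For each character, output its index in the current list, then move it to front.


MTF encoding:
'd': index 2 in ['a', 'c', 'd', 'e'] -> ['d', 'a', 'c', 'e']
'e': index 3 in ['d', 'a', 'c', 'e'] -> ['e', 'd', 'a', 'c']
'a': index 2 in ['e', 'd', 'a', 'c'] -> ['a', 'e', 'd', 'c']
'd': index 2 in ['a', 'e', 'd', 'c'] -> ['d', 'a', 'e', 'c']
'a': index 1 in ['d', 'a', 'e', 'c'] -> ['a', 'd', 'e', 'c']
'a': index 0 in ['a', 'd', 'e', 'c'] -> ['a', 'd', 'e', 'c']
'c': index 3 in ['a', 'd', 'e', 'c'] -> ['c', 'a', 'd', 'e']
'c': index 0 in ['c', 'a', 'd', 'e'] -> ['c', 'a', 'd', 'e']


Output: [2, 3, 2, 2, 1, 0, 3, 0]


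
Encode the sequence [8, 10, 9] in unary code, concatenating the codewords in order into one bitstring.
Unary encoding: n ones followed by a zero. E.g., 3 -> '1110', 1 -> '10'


Encode each number as n ones followed by a terminating 0:
  8 -> 111111110 (9 bits)
  10 -> 11111111110 (11 bits)
  9 -> 1111111110 (10 bits)
Total length = 9 + 11 + 10 = 30 bits.

Unary([8, 10, 9]) = 111111110111111111101111111110 (30 bits)


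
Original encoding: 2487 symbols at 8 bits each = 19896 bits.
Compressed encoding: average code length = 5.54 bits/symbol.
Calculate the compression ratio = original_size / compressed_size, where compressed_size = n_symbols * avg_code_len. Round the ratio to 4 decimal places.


original_size = n_symbols * orig_bits = 2487 * 8 = 19896 bits
compressed_size = n_symbols * avg_code_len = 2487 * 5.54 = 13777.98 bits
ratio = original_size / compressed_size = 19896 / 13777.98 = 1.444

Compression ratio = 1.444


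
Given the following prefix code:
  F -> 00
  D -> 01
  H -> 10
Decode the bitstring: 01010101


Decoding step by step:
Bits 01 -> D
Bits 01 -> D
Bits 01 -> D
Bits 01 -> D


Decoded message: DDDD


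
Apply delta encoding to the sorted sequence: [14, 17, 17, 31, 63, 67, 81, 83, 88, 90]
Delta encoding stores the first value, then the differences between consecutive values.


First value: 14
Deltas:
  17 - 14 = 3
  17 - 17 = 0
  31 - 17 = 14
  63 - 31 = 32
  67 - 63 = 4
  81 - 67 = 14
  83 - 81 = 2
  88 - 83 = 5
  90 - 88 = 2


Delta encoded: [14, 3, 0, 14, 32, 4, 14, 2, 5, 2]


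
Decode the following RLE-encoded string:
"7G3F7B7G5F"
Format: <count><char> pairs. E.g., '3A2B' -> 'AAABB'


Expanding each <count><char> pair:
  7G -> 'GGGGGGG'
  3F -> 'FFF'
  7B -> 'BBBBBBB'
  7G -> 'GGGGGGG'
  5F -> 'FFFFF'

Decoded = GGGGGGGFFFBBBBBBBGGGGGGGFFFFF


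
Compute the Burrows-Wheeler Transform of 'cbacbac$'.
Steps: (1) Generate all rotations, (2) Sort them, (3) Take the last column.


Rotations (sorted):
  0: $cbacbac -> last char: c
  1: ac$cbacb -> last char: b
  2: acbac$cb -> last char: b
  3: bac$cbac -> last char: c
  4: bacbac$c -> last char: c
  5: c$cbacba -> last char: a
  6: cbac$cba -> last char: a
  7: cbacbac$ -> last char: $


BWT = cbbccaa$


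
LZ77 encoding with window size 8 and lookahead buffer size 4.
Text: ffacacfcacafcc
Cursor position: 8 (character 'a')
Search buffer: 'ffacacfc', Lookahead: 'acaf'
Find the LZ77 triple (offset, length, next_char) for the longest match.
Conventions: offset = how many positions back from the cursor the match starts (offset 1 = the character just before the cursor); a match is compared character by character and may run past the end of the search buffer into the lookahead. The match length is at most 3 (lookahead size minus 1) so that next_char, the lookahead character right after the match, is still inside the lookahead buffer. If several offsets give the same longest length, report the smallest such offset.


Try each offset into the search buffer:
  offset=1 (pos 7, char 'c'): match length 0
  offset=2 (pos 6, char 'f'): match length 0
  offset=3 (pos 5, char 'c'): match length 0
  offset=4 (pos 4, char 'a'): match length 2
  offset=5 (pos 3, char 'c'): match length 0
  offset=6 (pos 2, char 'a'): match length 3
  offset=7 (pos 1, char 'f'): match length 0
  offset=8 (pos 0, char 'f'): match length 0
Longest match has length 3 at offset 6.
next_char = character at position 8 + 3 = 11 -> 'f'

Best match: offset=6, length=3 (matching 'aca' starting at position 2)
LZ77 triple: (6, 3, 'f')


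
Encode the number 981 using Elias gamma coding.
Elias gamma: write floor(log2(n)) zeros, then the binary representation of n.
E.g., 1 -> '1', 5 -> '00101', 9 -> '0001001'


num_bits = floor(log2(981)) + 1 = 10
leading_zeros = num_bits - 1 = 9
binary(981) = 1111010101

Elias gamma(981) = '000000000' + '1111010101' = 0000000001111010101 (19 bits)


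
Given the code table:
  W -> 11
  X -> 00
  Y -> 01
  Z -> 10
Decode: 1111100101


Decoding:
11 -> W
11 -> W
10 -> Z
01 -> Y
01 -> Y


Result: WWZYY


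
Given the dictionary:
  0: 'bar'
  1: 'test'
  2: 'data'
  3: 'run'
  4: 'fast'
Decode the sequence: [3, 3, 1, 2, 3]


Look up each index in the dictionary:
  3 -> 'run'
  3 -> 'run'
  1 -> 'test'
  2 -> 'data'
  3 -> 'run'

Decoded: "run run test data run"


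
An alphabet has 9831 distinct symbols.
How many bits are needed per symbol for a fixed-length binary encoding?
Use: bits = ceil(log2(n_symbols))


log2(9831) = 13.2631
Bracket: 2^13 = 8192 < 9831 <= 2^14 = 16384
So ceil(log2(9831)) = 14

bits = ceil(log2(9831)) = ceil(13.2631) = 14 bits


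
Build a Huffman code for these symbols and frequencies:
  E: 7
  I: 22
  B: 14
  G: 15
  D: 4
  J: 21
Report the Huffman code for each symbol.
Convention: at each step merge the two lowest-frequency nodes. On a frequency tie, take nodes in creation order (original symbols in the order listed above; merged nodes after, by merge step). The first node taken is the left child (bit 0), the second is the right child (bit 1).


Huffman tree construction:
Step 1: Merge D(4) + E(7) = 11
Step 2: Merge (D+E)(11) + B(14) = 25
Step 3: Merge G(15) + J(21) = 36
Step 4: Merge I(22) + ((D+E)+B)(25) = 47
Step 5: Merge (G+J)(36) + (I+((D+E)+B))(47) = 83
Read each symbol's code off the tree from the root (left child = 0, right child = 1).

Codes:
  E: 1101 (length 4)
  I: 10 (length 2)
  B: 111 (length 3)
  G: 00 (length 2)
  D: 1100 (length 4)
  J: 01 (length 2)
Average code length: 202/83 = 2.4337 bits/symbol


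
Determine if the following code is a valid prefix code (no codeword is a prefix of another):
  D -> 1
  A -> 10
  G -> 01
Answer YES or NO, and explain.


Checking each pair (does one codeword prefix another?):
  D='1' vs A='10': prefix -- VIOLATION

NO -- this is NOT a valid prefix code. D (1) is a prefix of A (10).


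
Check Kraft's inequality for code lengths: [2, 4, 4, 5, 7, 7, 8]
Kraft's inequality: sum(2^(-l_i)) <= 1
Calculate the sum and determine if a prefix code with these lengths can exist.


Sum = 2^(-2) + 2^(-4) + 2^(-4) + 2^(-5) + 2^(-7) + 2^(-7) + 2^(-8)
    = 0.25 + 0.0625 + 0.0625 + 0.03125 + 0.0078125 + 0.0078125 + 0.00390625
    = 109/256 = 0.42578125
Since 0.42578125 <= 1, Kraft's inequality IS satisfied.
A prefix code with these lengths CAN exist.

Kraft sum = 0.42578125. Satisfied.


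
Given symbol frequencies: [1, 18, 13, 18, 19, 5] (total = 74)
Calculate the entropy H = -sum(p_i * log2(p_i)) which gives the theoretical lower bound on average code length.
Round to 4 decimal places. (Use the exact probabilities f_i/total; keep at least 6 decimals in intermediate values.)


Per-symbol terms -p_i * log2(p_i) with p_i = f_i/74:
  p = 1/74 = 0.013514: log2(p) = -6.209453, -p*log2(p) = 0.083912
  p = 18/74 = 0.243243: log2(p) = -2.039528, -p*log2(p) = 0.496101
  p = 13/74 = 0.175676: log2(p) = -2.509014, -p*log2(p) = 0.440773
  p = 18/74 = 0.243243: log2(p) = -2.039528, -p*log2(p) = 0.496101
  p = 19/74 = 0.256757: log2(p) = -1.961526, -p*log2(p) = 0.503635
  p = 5/74 = 0.067568: log2(p) = -3.887525, -p*log2(p) = 0.262671
H = 0.083912 + 0.496101 + 0.440773 + 0.496101 + 0.503635 + 0.262671 = 2.283193

H = 2.2832 bits/symbol


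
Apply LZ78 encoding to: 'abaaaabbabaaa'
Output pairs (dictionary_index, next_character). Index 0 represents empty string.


LZ78 encoding steps:
Dictionary: {0: ''}
Step 1: w='' (idx 0), next='a' -> output (0, 'a'), add 'a' as idx 1
Step 2: w='' (idx 0), next='b' -> output (0, 'b'), add 'b' as idx 2
Step 3: w='a' (idx 1), next='a' -> output (1, 'a'), add 'aa' as idx 3
Step 4: w='aa' (idx 3), next='b' -> output (3, 'b'), add 'aab' as idx 4
Step 5: w='b' (idx 2), next='a' -> output (2, 'a'), add 'ba' as idx 5
Step 6: w='ba' (idx 5), next='a' -> output (5, 'a'), add 'baa' as idx 6
Step 7: w='a' (idx 1), end of input -> output (1, '')


Encoded: [(0, 'a'), (0, 'b'), (1, 'a'), (3, 'b'), (2, 'a'), (5, 'a'), (1, '')]


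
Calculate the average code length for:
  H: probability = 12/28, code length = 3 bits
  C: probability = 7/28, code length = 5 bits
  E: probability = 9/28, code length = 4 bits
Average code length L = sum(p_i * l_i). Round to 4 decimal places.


Weighted contributions p_i * l_i:
  H: (12/28) * 3 = 36/28
  C: (7/28) * 5 = 35/28
  E: (9/28) * 4 = 36/28
Sum = (36 + 35 + 36)/28 = 107/28

L = 107/28 = 3.8214 bits/symbol


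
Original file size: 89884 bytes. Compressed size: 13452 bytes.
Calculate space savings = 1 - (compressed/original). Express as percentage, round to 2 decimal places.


ratio = compressed/original = 13452/89884 = 0.14966
savings = 1 - ratio = 1 - 0.14966 = 0.85034
as a percentage: 0.85034 * 100 = 85.03%

Space savings = 1 - 13452/89884 = 85.03%


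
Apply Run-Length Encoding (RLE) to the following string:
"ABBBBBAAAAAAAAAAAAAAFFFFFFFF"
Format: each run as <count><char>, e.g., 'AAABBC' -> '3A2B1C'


Scanning runs left to right:
  i=0: run of 'A' x 1 -> '1A'
  i=1: run of 'B' x 5 -> '5B'
  i=6: run of 'A' x 14 -> '14A'
  i=20: run of 'F' x 8 -> '8F'

RLE = 1A5B14A8F


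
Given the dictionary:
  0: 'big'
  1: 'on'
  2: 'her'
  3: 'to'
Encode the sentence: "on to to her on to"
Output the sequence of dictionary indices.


Look up each word in the dictionary:
  'on' -> 1
  'to' -> 3
  'to' -> 3
  'her' -> 2
  'on' -> 1
  'to' -> 3

Encoded: [1, 3, 3, 2, 1, 3]


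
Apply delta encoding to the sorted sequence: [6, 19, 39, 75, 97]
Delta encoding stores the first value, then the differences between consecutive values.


First value: 6
Deltas:
  19 - 6 = 13
  39 - 19 = 20
  75 - 39 = 36
  97 - 75 = 22


Delta encoded: [6, 13, 20, 36, 22]


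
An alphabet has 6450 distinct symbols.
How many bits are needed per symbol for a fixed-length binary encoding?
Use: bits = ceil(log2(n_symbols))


log2(6450) = 12.6551
Bracket: 2^12 = 4096 < 6450 <= 2^13 = 8192
So ceil(log2(6450)) = 13

bits = ceil(log2(6450)) = ceil(12.6551) = 13 bits


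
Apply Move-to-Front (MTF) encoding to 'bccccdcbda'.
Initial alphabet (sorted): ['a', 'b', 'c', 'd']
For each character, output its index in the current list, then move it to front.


MTF encoding:
'b': index 1 in ['a', 'b', 'c', 'd'] -> ['b', 'a', 'c', 'd']
'c': index 2 in ['b', 'a', 'c', 'd'] -> ['c', 'b', 'a', 'd']
'c': index 0 in ['c', 'b', 'a', 'd'] -> ['c', 'b', 'a', 'd']
'c': index 0 in ['c', 'b', 'a', 'd'] -> ['c', 'b', 'a', 'd']
'c': index 0 in ['c', 'b', 'a', 'd'] -> ['c', 'b', 'a', 'd']
'd': index 3 in ['c', 'b', 'a', 'd'] -> ['d', 'c', 'b', 'a']
'c': index 1 in ['d', 'c', 'b', 'a'] -> ['c', 'd', 'b', 'a']
'b': index 2 in ['c', 'd', 'b', 'a'] -> ['b', 'c', 'd', 'a']
'd': index 2 in ['b', 'c', 'd', 'a'] -> ['d', 'b', 'c', 'a']
'a': index 3 in ['d', 'b', 'c', 'a'] -> ['a', 'd', 'b', 'c']


Output: [1, 2, 0, 0, 0, 3, 1, 2, 2, 3]
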